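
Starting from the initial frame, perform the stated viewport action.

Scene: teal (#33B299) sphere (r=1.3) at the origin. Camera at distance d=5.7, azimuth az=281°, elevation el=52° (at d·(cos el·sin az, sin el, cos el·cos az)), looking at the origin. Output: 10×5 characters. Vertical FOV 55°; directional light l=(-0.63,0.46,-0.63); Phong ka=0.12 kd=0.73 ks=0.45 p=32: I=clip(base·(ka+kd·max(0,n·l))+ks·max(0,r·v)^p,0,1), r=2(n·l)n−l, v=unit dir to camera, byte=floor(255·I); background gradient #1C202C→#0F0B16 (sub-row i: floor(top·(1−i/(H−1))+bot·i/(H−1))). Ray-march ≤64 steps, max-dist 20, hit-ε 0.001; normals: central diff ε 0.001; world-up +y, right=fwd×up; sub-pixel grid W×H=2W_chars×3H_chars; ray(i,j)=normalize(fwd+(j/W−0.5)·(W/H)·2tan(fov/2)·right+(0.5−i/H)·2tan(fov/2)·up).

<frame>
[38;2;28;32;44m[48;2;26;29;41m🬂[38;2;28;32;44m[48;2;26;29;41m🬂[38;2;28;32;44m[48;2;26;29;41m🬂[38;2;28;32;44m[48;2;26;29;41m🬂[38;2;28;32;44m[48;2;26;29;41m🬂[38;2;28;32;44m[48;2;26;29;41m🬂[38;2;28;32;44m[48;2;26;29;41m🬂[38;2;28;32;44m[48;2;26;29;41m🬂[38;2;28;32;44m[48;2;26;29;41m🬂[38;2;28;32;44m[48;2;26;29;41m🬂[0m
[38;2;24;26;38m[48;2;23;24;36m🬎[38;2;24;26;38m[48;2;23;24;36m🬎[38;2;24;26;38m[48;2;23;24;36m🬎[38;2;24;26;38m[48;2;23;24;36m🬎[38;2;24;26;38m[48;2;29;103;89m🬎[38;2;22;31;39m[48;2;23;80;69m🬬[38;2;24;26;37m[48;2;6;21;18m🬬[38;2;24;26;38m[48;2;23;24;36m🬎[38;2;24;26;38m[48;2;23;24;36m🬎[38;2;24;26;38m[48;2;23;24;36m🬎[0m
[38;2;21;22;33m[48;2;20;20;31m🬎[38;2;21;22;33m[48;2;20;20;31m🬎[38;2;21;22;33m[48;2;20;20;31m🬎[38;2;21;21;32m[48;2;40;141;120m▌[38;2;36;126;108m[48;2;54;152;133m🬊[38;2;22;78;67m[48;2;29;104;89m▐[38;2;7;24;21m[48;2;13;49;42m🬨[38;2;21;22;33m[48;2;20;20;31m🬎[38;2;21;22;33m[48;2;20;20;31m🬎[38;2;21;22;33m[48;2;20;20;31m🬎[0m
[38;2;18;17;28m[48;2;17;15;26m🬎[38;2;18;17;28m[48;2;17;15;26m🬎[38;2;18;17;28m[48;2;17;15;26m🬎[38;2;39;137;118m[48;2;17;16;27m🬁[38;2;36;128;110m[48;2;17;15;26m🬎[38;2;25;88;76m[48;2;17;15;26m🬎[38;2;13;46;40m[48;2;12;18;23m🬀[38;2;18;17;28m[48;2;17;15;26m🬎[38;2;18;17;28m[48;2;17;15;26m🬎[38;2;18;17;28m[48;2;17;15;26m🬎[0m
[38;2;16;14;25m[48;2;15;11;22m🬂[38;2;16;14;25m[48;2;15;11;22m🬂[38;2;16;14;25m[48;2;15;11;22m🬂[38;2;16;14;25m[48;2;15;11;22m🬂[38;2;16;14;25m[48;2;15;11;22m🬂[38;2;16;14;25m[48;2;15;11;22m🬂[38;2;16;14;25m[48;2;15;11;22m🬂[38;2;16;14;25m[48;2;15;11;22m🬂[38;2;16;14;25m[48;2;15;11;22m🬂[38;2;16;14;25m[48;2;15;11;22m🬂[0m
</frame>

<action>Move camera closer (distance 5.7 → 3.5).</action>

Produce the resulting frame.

<frame>
[38;2;28;32;44m[48;2;26;29;41m🬂[38;2;28;32;44m[48;2;26;29;41m🬂[38;2;28;32;44m[48;2;26;29;41m🬂[38;2;28;32;44m[48;2;26;29;41m🬂[38;2;27;30;42m[48;2;20;73;62m🬝[38;2;24;33;42m[48;2;17;62;53m🬬[38;2;28;32;44m[48;2;26;29;41m🬂[38;2;28;32;44m[48;2;26;29;41m🬂[38;2;28;32;44m[48;2;26;29;41m🬂[38;2;28;32;44m[48;2;26;29;41m🬂[0m
[38;2;24;26;38m[48;2;23;24;36m🬎[38;2;24;26;38m[48;2;23;24;36m🬎[38;2;24;26;37m[48;2;38;136;116m🬝[38;2;25;27;39m[48;2;35;123;106m🬀[38;2;28;100;86m[48;2;32;114;98m🬊[38;2;21;77;66m[48;2;26;93;80m🬊[38;2;10;36;30m[48;2;17;61;52m🬉[38;2;24;26;38m[48;2;7;25;21m🬊[38;2;24;26;38m[48;2;23;24;36m🬎[38;2;24;26;38m[48;2;23;24;36m🬎[0m
[38;2;21;22;33m[48;2;20;20;31m🬎[38;2;21;22;33m[48;2;20;20;31m🬎[38;2;21;21;32m[48;2;42;148;127m▌[38;2;47;147;127m[48;2;134;232;213m🬝[38;2;39;125;108m[48;2;98;190;172m🬬[38;2;26;94;81m[48;2;30;106;91m▐[38;2;18;64;55m[48;2;22;80;69m▐[38;2;6;21;18m[48;2;12;45;38m▐[38;2;21;22;33m[48;2;20;20;31m🬎[38;2;21;22;33m[48;2;20;20;31m🬎[0m
[38;2;18;17;28m[48;2;17;15;26m🬎[38;2;18;17;28m[48;2;17;15;26m🬎[38;2;42;148;127m[48;2;17;16;27m🬉[38;2;55;154;135m[48;2;39;140;120m🬁[38;2;51;144;126m[48;2;34;122;104m🬀[38;2;30;107;92m[48;2;26;95;81m▌[38;2;22;80;69m[48;2;17;63;54m▌[38;2;12;44;38m[48;2;9;22;22m🬄[38;2;18;17;28m[48;2;17;15;26m🬎[38;2;18;17;28m[48;2;17;15;26m🬎[0m
[38;2;16;14;25m[48;2;15;11;22m🬂[38;2;16;14;25m[48;2;15;11;22m🬂[38;2;16;14;25m[48;2;15;11;22m🬂[38;2;36;126;109m[48;2;15;12;23m🬁[38;2;30;109;93m[48;2;15;11;22m🬊[38;2;23;84;72m[48;2;15;11;22m🬎[38;2;15;56;48m[48;2;15;11;22m🬂[38;2;16;14;25m[48;2;15;11;22m🬂[38;2;16;14;25m[48;2;15;11;22m🬂[38;2;16;14;25m[48;2;15;11;22m🬂[0m
</frame>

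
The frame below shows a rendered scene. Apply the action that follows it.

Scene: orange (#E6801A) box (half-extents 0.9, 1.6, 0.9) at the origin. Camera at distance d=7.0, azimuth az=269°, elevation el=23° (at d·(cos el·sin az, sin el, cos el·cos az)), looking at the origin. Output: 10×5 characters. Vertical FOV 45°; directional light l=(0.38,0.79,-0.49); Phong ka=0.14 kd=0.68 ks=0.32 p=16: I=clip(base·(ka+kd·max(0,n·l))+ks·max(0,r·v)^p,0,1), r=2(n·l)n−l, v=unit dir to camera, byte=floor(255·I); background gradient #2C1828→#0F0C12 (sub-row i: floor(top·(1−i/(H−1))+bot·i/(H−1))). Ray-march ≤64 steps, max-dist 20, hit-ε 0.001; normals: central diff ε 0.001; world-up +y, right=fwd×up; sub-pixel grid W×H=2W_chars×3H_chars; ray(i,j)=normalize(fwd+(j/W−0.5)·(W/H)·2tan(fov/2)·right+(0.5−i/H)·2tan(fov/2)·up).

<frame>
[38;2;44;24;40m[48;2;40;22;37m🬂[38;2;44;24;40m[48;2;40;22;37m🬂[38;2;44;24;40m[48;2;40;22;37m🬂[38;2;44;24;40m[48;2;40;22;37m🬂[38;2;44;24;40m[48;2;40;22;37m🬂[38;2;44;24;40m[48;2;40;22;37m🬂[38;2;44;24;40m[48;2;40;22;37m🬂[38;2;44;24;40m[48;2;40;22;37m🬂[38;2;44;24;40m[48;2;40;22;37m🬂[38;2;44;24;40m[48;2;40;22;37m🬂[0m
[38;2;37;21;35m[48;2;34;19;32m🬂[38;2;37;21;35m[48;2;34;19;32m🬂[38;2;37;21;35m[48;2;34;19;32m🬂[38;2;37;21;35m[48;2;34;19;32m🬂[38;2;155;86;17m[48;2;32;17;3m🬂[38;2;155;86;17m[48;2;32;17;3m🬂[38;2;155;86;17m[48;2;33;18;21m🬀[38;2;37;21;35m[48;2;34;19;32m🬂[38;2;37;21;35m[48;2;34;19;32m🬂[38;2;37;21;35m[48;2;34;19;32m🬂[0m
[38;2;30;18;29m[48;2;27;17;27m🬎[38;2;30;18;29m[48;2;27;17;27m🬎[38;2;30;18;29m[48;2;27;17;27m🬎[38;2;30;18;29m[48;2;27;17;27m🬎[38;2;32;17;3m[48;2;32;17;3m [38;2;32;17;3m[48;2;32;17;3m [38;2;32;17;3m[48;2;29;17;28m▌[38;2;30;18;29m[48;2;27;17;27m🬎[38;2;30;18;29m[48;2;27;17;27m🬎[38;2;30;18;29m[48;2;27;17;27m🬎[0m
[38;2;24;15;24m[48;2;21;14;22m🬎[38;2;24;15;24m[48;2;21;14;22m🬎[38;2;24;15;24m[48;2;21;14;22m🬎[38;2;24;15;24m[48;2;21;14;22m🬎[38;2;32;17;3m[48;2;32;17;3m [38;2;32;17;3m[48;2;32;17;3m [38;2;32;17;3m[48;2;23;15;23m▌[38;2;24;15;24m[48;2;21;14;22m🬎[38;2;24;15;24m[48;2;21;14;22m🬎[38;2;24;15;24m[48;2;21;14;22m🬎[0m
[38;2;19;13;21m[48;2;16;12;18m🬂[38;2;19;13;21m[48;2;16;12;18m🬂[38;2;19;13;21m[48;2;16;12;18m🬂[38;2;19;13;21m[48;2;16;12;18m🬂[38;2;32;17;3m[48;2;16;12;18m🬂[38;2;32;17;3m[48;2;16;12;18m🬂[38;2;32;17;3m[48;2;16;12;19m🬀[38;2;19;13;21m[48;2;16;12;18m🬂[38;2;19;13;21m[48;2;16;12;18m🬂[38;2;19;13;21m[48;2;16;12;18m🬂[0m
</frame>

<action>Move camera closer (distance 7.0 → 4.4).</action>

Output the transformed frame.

<frame>
[38;2;44;24;40m[48;2;40;22;37m🬂[38;2;44;24;40m[48;2;40;22;37m🬂[38;2;42;23;38m[48;2;32;17;3m🬕[38;2;44;24;40m[48;2;32;17;3m🬂[38;2;44;24;40m[48;2;32;17;3m🬂[38;2;44;24;40m[48;2;32;17;3m🬂[38;2;44;24;40m[48;2;32;17;3m🬂[38;2;44;24;40m[48;2;32;17;3m🬂[38;2;44;24;40m[48;2;40;22;37m🬂[38;2;44;24;40m[48;2;40;22;37m🬂[0m
[38;2;37;21;35m[48;2;34;19;32m🬂[38;2;37;21;35m[48;2;34;19;32m🬂[38;2;34;19;33m[48;2;32;17;3m🬲[38;2;32;17;3m[48;2;32;17;3m [38;2;32;17;3m[48;2;32;17;3m [38;2;32;17;3m[48;2;32;17;3m [38;2;32;17;3m[48;2;32;17;3m [38;2;32;17;3m[48;2;32;17;3m [38;2;37;21;35m[48;2;34;19;32m🬂[38;2;37;21;35m[48;2;34;19;32m🬂[0m
[38;2;30;18;29m[48;2;27;17;27m🬎[38;2;30;18;29m[48;2;27;17;27m🬎[38;2;30;18;29m[48;2;27;17;27m🬎[38;2;32;17;3m[48;2;32;17;3m [38;2;32;17;3m[48;2;32;17;3m [38;2;32;17;3m[48;2;32;17;3m [38;2;32;17;3m[48;2;32;17;3m [38;2;32;17;3m[48;2;29;17;28m▌[38;2;30;18;29m[48;2;27;17;27m🬎[38;2;30;18;29m[48;2;27;17;27m🬎[0m
[38;2;24;15;24m[48;2;21;14;22m🬎[38;2;24;15;24m[48;2;21;14;22m🬎[38;2;24;15;24m[48;2;21;14;22m🬎[38;2;32;17;3m[48;2;32;17;3m [38;2;32;17;3m[48;2;32;17;3m [38;2;32;17;3m[48;2;32;17;3m [38;2;32;17;3m[48;2;32;17;3m [38;2;32;17;3m[48;2;23;15;23m▌[38;2;24;15;24m[48;2;21;14;22m🬎[38;2;24;15;24m[48;2;21;14;22m🬎[0m
[38;2;19;13;21m[48;2;16;12;18m🬂[38;2;19;13;21m[48;2;16;12;18m🬂[38;2;19;13;21m[48;2;16;12;18m🬂[38;2;32;17;3m[48;2;15;12;18m🬬[38;2;32;17;3m[48;2;32;17;3m [38;2;32;17;3m[48;2;32;17;3m [38;2;32;17;3m[48;2;32;17;3m [38;2;32;17;3m[48;2;17;12;19m▌[38;2;19;13;21m[48;2;16;12;18m🬂[38;2;19;13;21m[48;2;16;12;18m🬂[0m
</frame>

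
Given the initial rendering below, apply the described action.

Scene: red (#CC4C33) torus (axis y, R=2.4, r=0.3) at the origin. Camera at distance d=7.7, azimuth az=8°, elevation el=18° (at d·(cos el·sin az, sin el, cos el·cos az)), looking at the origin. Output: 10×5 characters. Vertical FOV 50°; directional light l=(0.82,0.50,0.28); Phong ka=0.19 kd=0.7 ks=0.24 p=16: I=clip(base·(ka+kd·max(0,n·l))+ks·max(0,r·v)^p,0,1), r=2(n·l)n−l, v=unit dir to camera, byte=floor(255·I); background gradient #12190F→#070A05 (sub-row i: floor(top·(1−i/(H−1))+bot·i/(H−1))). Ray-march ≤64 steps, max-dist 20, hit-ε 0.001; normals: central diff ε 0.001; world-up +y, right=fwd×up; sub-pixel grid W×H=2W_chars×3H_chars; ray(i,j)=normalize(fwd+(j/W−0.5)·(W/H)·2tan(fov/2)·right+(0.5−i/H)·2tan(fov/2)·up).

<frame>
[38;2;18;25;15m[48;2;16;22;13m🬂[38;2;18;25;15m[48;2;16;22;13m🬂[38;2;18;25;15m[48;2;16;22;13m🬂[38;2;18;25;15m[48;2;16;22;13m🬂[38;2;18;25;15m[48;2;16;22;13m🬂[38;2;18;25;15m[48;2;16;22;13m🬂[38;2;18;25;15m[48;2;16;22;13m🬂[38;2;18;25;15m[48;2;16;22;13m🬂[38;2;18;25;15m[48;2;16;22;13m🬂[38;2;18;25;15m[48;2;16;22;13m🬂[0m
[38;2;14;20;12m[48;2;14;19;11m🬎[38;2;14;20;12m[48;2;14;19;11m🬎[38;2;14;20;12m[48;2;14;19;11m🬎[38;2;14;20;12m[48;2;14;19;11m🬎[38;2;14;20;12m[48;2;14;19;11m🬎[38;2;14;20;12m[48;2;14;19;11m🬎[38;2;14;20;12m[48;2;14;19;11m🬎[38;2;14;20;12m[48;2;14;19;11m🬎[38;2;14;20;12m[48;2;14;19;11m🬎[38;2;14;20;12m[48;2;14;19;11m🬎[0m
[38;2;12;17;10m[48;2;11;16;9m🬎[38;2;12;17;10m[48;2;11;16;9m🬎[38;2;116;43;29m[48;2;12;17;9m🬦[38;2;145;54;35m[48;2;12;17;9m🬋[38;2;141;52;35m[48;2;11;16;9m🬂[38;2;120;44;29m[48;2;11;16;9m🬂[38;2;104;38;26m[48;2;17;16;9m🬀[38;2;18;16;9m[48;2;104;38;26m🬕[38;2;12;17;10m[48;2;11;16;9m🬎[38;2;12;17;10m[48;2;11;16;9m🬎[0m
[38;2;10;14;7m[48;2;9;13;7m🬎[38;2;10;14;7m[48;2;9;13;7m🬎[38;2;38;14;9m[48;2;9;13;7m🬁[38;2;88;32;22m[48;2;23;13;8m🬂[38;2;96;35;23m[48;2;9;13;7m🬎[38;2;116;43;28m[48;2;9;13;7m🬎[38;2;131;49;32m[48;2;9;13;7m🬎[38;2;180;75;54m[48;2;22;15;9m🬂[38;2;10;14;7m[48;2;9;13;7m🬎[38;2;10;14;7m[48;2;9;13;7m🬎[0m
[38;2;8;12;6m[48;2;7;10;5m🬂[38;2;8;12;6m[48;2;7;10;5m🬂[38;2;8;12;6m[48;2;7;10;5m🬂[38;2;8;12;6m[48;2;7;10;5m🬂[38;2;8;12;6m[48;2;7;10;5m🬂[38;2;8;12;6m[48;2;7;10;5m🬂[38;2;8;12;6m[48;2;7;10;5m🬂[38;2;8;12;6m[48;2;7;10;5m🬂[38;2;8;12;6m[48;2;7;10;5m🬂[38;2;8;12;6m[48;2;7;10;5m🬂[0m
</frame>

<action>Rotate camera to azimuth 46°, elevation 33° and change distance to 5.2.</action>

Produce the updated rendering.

<frame>
[38;2;18;25;15m[48;2;16;22;13m🬂[38;2;18;25;15m[48;2;16;22;13m🬂[38;2;18;25;15m[48;2;16;22;13m🬂[38;2;18;25;15m[48;2;16;22;13m🬂[38;2;18;25;15m[48;2;16;22;13m🬂[38;2;18;25;15m[48;2;16;22;13m🬂[38;2;18;25;15m[48;2;16;22;13m🬂[38;2;18;25;15m[48;2;16;22;13m🬂[38;2;18;25;15m[48;2;16;22;13m🬂[38;2;18;25;15m[48;2;16;22;13m🬂[0m
[38;2;14;20;12m[48;2;14;19;11m🬎[38;2;14;20;12m[48;2;14;19;11m🬎[38;2;14;20;11m[48;2;137;51;34m🬝[38;2;14;20;12m[48;2;176;66;44m🬎[38;2;14;20;12m[48;2;143;53;35m🬆[38;2;15;21;12m[48;2;125;46;31m🬂[38;2;14;20;12m[48;2;121;44;30m🬎[38;2;14;20;12m[48;2;113;42;28m🬎[38;2;14;20;12m[48;2;14;19;11m🬎[38;2;14;20;12m[48;2;14;19;11m🬎[0m
[38;2;12;17;10m[48;2;11;16;9m🬎[38;2;13;18;10m[48;2;107;39;26m🬀[38;2;130;48;32m[48;2;11;16;9m🬆[38;2;52;19;13m[48;2;11;16;9m🬀[38;2;12;17;10m[48;2;11;16;9m🬎[38;2;12;17;10m[48;2;11;16;9m🬎[38;2;12;17;10m[48;2;11;16;9m🬎[38;2;45;16;11m[48;2;11;16;9m🬂[38;2;93;34;23m[48;2;34;15;10m🬂[38;2;101;37;25m[48;2;12;17;9m🬓[0m
[38;2;98;36;24m[48;2;9;14;7m▐[38;2;68;25;17m[48;2;112;41;27m🬉[38;2;67;25;16m[48;2;9;14;7m🬏[38;2;10;14;7m[48;2;9;13;7m🬎[38;2;10;14;7m[48;2;9;13;7m🬎[38;2;10;14;7m[48;2;9;13;7m🬎[38;2;10;14;7m[48;2;9;13;7m🬎[38;2;10;14;7m[48;2;9;13;7m🬎[38;2;26;14;8m[48;2;107;40;26m🬝[38;2;99;37;24m[48;2;158;58;39m🬄[0m
[38;2;8;12;6m[48;2;7;10;5m🬂[38;2;129;47;31m[48;2;7;10;5m🬊[38;2;109;40;27m[48;2;140;52;34m🬂[38;2;33;16;10m[48;2;141;52;35m🬂[38;2;8;12;6m[48;2;132;49;32m🬂[38;2;8;12;6m[48;2;132;50;34m🬂[38;2;42;21;13m[48;2;175;78;59m🬆[38;2;65;24;16m[48;2;173;69;49m🬂[38;2;163;61;40m[48;2;7;10;5m🬝[38;2;177;66;44m[48;2;7;10;5m🬀[0m
</frame>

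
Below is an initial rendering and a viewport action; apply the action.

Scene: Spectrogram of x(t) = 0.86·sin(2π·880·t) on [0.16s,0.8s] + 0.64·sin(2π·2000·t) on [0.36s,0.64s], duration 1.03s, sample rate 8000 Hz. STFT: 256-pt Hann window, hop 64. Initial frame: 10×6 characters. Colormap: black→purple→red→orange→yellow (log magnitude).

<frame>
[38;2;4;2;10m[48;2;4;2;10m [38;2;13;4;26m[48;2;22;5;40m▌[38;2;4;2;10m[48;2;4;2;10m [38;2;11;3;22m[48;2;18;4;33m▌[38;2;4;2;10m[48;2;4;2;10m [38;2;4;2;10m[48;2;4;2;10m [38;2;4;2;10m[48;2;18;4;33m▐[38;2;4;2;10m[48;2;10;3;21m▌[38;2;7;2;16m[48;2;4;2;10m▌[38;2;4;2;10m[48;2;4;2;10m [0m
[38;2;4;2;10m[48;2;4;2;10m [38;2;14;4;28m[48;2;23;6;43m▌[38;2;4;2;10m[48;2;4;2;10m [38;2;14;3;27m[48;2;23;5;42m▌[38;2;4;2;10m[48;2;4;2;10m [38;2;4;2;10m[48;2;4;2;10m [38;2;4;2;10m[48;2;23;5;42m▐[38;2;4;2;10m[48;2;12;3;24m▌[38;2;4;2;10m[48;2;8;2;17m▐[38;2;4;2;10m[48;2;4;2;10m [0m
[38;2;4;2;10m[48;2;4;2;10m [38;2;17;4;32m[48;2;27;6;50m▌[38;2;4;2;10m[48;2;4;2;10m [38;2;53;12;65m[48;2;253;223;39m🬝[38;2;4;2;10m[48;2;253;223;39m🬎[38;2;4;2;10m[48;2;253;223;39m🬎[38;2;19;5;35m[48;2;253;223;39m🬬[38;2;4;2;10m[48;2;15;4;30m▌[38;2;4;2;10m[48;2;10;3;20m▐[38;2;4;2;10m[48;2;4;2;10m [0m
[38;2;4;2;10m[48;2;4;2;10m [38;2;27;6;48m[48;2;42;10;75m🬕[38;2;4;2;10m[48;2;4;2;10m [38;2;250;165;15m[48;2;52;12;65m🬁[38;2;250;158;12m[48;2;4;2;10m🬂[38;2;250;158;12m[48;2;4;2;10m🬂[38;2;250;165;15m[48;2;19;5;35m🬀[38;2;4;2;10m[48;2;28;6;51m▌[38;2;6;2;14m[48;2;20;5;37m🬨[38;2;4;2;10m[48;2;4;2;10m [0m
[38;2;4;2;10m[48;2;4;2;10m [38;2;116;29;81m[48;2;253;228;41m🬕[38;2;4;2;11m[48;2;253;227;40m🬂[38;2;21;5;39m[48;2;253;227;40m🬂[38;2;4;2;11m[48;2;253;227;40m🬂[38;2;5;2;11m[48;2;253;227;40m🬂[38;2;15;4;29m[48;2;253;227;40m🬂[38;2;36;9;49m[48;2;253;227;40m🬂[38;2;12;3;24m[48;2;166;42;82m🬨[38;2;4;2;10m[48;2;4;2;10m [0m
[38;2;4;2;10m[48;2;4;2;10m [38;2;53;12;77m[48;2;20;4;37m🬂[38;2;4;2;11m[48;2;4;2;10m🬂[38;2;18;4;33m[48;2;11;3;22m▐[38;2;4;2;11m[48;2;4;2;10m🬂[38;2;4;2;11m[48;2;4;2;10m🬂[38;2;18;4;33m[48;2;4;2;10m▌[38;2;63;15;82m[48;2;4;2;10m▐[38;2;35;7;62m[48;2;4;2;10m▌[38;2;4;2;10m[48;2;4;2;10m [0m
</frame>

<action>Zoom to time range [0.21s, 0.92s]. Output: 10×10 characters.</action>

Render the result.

<frame>
[38;2;4;2;10m[48;2;4;2;10m [38;2;4;2;10m[48;2;4;2;10m [38;2;4;2;10m[48;2;16;4;31m▐[38;2;4;2;10m[48;2;4;2;10m [38;2;4;2;10m[48;2;4;2;10m [38;2;4;2;10m[48;2;4;2;10m [38;2;4;2;10m[48;2;16;4;31m▐[38;2;4;2;10m[48;2;4;2;10m [38;2;4;2;10m[48;2;10;3;21m▌[38;2;4;2;10m[48;2;4;2;10m [0m
[38;2;4;2;10m[48;2;4;2;10m [38;2;4;2;10m[48;2;4;2;11m🬝[38;2;4;2;10m[48;2;18;4;34m▐[38;2;4;2;10m[48;2;4;2;10m [38;2;4;2;10m[48;2;4;2;10m [38;2;4;2;10m[48;2;4;2;10m [38;2;4;2;10m[48;2;18;4;34m▐[38;2;4;2;10m[48;2;4;2;10m [38;2;4;2;10m[48;2;10;3;21m▌[38;2;4;2;10m[48;2;4;2;10m [0m
[38;2;4;2;10m[48;2;4;2;10m [38;2;4;2;10m[48;2;4;2;11m▌[38;2;4;2;10m[48;2;21;5;40m▐[38;2;4;2;10m[48;2;4;2;10m [38;2;4;2;10m[48;2;4;2;10m [38;2;4;2;10m[48;2;4;2;10m [38;2;4;2;10m[48;2;22;5;40m▐[38;2;4;2;10m[48;2;4;2;10m [38;2;4;2;10m[48;2;11;3;23m▌[38;2;4;2;10m[48;2;4;2;10m [0m
[38;2;4;2;10m[48;2;4;2;10m [38;2;4;2;10m[48;2;5;2;12m🬕[38;2;4;2;10m[48;2;30;7;54m▐[38;2;4;2;10m[48;2;4;2;10m [38;2;4;2;10m[48;2;4;2;10m [38;2;4;2;10m[48;2;4;2;10m [38;2;4;2;10m[48;2;30;7;54m▐[38;2;4;2;10m[48;2;4;2;10m [38;2;4;2;10m[48;2;13;3;25m▌[38;2;4;2;10m[48;2;4;2;10m [0m
[38;2;4;2;10m[48;2;4;2;10m [38;2;4;2;10m[48;2;6;2;13m▌[38;2;36;9;46m[48;2;253;223;39m🬎[38;2;4;2;10m[48;2;253;223;39m🬎[38;2;4;2;10m[48;2;253;223;39m🬎[38;2;4;2;10m[48;2;253;223;39m🬎[38;2;30;7;39m[48;2;253;223;39m🬬[38;2;4;2;10m[48;2;4;2;10m [38;2;4;2;10m[48;2;16;4;30m▌[38;2;4;2;10m[48;2;4;2;10m [0m
[38;2;4;2;10m[48;2;4;2;10m [38;2;4;2;10m[48;2;6;2;13m▌[38;2;250;160;13m[48;2;36;9;46m🬂[38;2;250;158;12m[48;2;4;2;10m🬂[38;2;250;158;12m[48;2;4;2;10m🬂[38;2;250;158;12m[48;2;4;2;10m🬂[38;2;250;165;15m[48;2;30;7;39m🬀[38;2;4;2;10m[48;2;4;2;10m [38;2;4;2;11m[48;2;22;5;40m▌[38;2;4;2;10m[48;2;4;2;10m [0m
[38;2;4;2;10m[48;2;4;2;10m [38;2;4;2;10m[48;2;5;2;11m▌[38;2;30;7;54m[48;2;4;2;10m▌[38;2;4;2;10m[48;2;4;2;10m [38;2;4;2;10m[48;2;4;2;10m [38;2;4;2;10m[48;2;4;2;10m [38;2;30;7;54m[48;2;4;2;10m▌[38;2;4;2;10m[48;2;4;2;10m [38;2;5;2;12m[48;2;37;8;64m▌[38;2;4;2;10m[48;2;4;2;10m [0m
[38;2;36;9;50m[48;2;254;249;49m🬎[38;2;36;9;50m[48;2;254;249;49m🬎[38;2;43;10;57m[48;2;254;249;49m🬎[38;2;36;9;50m[48;2;254;249;49m🬎[38;2;36;9;50m[48;2;254;249;49m🬎[38;2;36;9;50m[48;2;254;249;49m🬎[38;2;42;10;57m[48;2;254;249;49m🬎[38;2;36;9;50m[48;2;254;249;49m🬎[38;2;51;12;64m[48;2;245;196;44m🬆[38;2;4;2;10m[48;2;4;2;10m [0m
[38;2;15;4;29m[48;2;4;2;10m🬂[38;2;15;4;29m[48;2;4;2;10m🬂[38;2;18;4;35m[48;2;4;2;10m🬕[38;2;15;4;29m[48;2;4;2;10m🬂[38;2;15;4;29m[48;2;4;2;10m🬂[38;2;15;4;29m[48;2;4;2;10m🬂[38;2;18;4;34m[48;2;4;2;10m🬕[38;2;15;4;29m[48;2;4;2;10m🬂[38;2;140;35;83m[48;2;22;5;37m🬉[38;2;4;2;10m[48;2;4;2;10m [0m
[38;2;4;2;10m[48;2;4;2;10m [38;2;4;2;10m[48;2;4;2;10m [38;2;16;4;31m[48;2;4;2;10m▌[38;2;4;2;10m[48;2;4;2;10m [38;2;4;2;10m[48;2;4;2;10m [38;2;4;2;10m[48;2;4;2;10m [38;2;16;4;31m[48;2;4;2;10m▌[38;2;4;2;10m[48;2;4;2;10m [38;2;43;9;75m[48;2;5;2;13m▐[38;2;4;2;10m[48;2;4;2;10m [0m
</frame>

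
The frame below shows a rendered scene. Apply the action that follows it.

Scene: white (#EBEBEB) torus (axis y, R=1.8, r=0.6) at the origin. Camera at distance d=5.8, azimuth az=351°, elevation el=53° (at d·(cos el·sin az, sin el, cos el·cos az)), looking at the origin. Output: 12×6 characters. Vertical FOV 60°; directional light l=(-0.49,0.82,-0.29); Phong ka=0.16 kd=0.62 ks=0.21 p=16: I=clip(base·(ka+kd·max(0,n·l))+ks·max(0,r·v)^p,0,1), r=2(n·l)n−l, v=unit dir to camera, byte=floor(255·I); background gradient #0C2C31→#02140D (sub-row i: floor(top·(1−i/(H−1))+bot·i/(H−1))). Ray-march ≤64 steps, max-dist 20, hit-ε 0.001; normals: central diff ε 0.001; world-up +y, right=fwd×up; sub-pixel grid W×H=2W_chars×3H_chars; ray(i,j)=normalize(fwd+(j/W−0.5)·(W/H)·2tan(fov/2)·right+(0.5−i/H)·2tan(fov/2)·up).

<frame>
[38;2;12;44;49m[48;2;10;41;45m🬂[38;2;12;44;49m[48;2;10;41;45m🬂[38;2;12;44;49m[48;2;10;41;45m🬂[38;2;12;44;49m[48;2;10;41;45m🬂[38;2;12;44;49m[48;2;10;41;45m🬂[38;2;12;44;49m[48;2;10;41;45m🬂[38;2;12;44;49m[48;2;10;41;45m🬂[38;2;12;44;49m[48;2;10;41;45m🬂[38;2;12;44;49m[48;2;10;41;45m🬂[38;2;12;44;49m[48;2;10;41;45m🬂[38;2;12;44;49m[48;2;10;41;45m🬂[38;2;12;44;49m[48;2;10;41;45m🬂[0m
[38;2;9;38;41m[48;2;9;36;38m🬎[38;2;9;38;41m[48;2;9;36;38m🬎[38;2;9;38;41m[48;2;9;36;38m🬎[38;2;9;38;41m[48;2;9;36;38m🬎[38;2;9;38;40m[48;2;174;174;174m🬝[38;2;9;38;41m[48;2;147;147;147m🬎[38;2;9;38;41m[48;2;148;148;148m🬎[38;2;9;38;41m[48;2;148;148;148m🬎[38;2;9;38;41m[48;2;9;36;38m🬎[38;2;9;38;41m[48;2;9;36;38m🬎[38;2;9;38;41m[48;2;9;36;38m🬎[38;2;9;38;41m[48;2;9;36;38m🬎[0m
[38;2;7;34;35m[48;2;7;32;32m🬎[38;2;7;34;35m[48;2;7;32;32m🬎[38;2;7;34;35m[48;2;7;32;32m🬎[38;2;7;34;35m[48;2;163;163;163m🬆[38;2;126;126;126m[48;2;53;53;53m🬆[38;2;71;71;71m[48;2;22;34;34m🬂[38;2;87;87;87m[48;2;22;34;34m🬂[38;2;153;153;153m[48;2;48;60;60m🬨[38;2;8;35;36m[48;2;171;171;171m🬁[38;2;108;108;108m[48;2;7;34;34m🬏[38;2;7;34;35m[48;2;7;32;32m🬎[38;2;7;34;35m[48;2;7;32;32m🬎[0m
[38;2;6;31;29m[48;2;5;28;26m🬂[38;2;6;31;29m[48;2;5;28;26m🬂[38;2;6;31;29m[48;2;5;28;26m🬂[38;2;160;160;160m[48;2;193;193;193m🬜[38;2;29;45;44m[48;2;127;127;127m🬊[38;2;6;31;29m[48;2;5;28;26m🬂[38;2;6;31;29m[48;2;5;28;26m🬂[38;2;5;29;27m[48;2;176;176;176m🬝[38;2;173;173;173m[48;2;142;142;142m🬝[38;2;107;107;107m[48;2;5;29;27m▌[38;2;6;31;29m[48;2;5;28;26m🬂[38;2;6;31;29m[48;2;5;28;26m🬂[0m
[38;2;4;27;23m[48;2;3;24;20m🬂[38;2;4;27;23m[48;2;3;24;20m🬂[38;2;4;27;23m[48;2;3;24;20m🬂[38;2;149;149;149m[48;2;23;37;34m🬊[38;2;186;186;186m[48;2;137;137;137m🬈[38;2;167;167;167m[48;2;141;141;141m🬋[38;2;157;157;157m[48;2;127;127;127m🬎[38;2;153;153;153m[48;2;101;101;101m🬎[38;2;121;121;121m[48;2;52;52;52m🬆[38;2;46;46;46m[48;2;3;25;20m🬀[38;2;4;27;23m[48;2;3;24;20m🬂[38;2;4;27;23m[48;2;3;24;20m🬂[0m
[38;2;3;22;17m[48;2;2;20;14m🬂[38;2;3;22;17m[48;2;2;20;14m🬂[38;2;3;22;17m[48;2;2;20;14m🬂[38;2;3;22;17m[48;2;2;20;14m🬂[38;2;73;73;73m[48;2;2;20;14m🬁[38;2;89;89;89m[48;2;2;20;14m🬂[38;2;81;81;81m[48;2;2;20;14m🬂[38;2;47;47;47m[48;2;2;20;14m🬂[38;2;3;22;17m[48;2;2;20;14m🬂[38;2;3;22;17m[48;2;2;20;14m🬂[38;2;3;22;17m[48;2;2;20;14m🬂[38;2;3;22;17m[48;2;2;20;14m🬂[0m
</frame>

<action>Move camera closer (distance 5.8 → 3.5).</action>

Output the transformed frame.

<frame>
[38;2;12;44;49m[48;2;10;41;45m🬂[38;2;12;44;49m[48;2;10;41;45m🬂[38;2;12;44;49m[48;2;10;41;45m🬂[38;2;12;44;49m[48;2;10;41;45m🬂[38;2;12;44;49m[48;2;10;41;45m🬂[38;2;11;42;46m[48;2;163;163;163m🬝[38;2;11;43;47m[48;2;159;159;159m🬎[38;2;12;44;49m[48;2;10;41;45m🬂[38;2;12;44;49m[48;2;10;41;45m🬂[38;2;12;44;49m[48;2;10;41;45m🬂[38;2;12;44;49m[48;2;10;41;45m🬂[38;2;12;44;49m[48;2;10;41;45m🬂[0m
[38;2;9;38;41m[48;2;9;36;38m🬎[38;2;9;38;41m[48;2;9;36;38m🬎[38;2;9;38;41m[48;2;159;159;159m🬆[38;2;44;58;60m[48;2;136;136;136m🬟[38;2;129;129;129m[48;2;58;58;58m🬆[38;2;128;128;128m[48;2;57;57;57m🬂[38;2;125;125;125m[48;2;60;60;60m🬊[38;2;144;144;144m[48;2;98;98;98m🬎[38;2;155;155;155m[48;2;194;194;194m🬙[38;2;10;39;42m[48;2;165;165;165m🬂[38;2;149;149;149m[48;2;9;38;40m🬏[38;2;9;38;41m[48;2;9;36;38m🬎[0m
[38;2;7;34;34m[48;2;178;178;178m🬝[38;2;8;35;36m[48;2;165;165;165m🬀[38;2;126;126;126m[48;2;89;89;89m▌[38;2;73;73;73m[48;2;38;38;38m🬀[38;2;37;37;37m[48;2;7;32;32m🬆[38;2;37;37;37m[48;2;7;33;33m🬂[38;2;37;37;37m[48;2;7;33;33m🬂[38;2;75;75;75m[48;2;13;33;33m🬁[38;2;127;127;127m[48;2;42;55;55m🬨[38;2;190;190;190m[48;2;163;163;163m🬨[38;2;153;153;153m[48;2;174;174;174m🬉[38;2;7;34;35m[48;2;122;122;122m🬊[0m
[38;2;171;171;171m[48;2;6;30;28m🬷[38;2;145;145;145m[48;2;186;186;186m▐[38;2;77;77;77m[48;2;113;113;113m🬉[38;2;59;59;59m[48;2;18;32;31m🬏[38;2;6;31;29m[48;2;5;28;26m🬂[38;2;6;31;29m[48;2;5;28;26m🬂[38;2;6;31;29m[48;2;5;28;26m🬂[38;2;6;31;29m[48;2;5;28;26m🬂[38;2;6;31;29m[48;2;5;28;26m🬂[38;2;159;159;159m[48;2;178;178;178m🬄[38;2;181;181;181m[48;2;172;172;172m▌[38;2;123;123;123m[48;2;154;154;154m▐[0m
[38;2;165;165;165m[48;2;154;154;154m🬨[38;2;172;172;172m[48;2;200;200;200m🬑[38;2;132;132;132m[48;2;164;164;164m🬊[38;2;44;44;44m[48;2;121;121;121m🬁[38;2;20;37;34m[48;2;123;123;123m🬎[38;2;104;104;104m[48;2;3;25;21m🬏[38;2;4;27;23m[48;2;3;24;20m🬂[38;2;4;26;22m[48;2;148;148;148m🬎[38;2;4;27;23m[48;2;162;162;162m🬀[38;2;177;177;177m[48;2;171;171;171m🬎[38;2;170;170;170m[48;2;156;156;156m🬆[38;2;141;141;141m[48;2;115;115;115m▌[0m
[38;2;144;144;144m[48;2;2;21;15m▐[38;2;185;185;185m[48;2;155;155;155m🬁[38;2;197;197;197m[48;2;168;168;168m🬊[38;2;155;155;155m[48;2;180;180;180m🬂[38;2;153;153;153m[48;2;173;173;173m🬎[38;2;147;147;147m[48;2;160;160;160m🬂[38;2;154;154;154m[48;2;161;161;161m🬂[38;2;165;165;165m[48;2;161;161;161m🬍[38;2;166;166;166m[48;2;155;155;155m🬎[38;2;161;161;161m[48;2;145;145;145m🬆[38;2;143;143;143m[48;2;121;121;121m🬆[38;2;100;100;100m[48;2;57;57;57m🬕[0m
</frame>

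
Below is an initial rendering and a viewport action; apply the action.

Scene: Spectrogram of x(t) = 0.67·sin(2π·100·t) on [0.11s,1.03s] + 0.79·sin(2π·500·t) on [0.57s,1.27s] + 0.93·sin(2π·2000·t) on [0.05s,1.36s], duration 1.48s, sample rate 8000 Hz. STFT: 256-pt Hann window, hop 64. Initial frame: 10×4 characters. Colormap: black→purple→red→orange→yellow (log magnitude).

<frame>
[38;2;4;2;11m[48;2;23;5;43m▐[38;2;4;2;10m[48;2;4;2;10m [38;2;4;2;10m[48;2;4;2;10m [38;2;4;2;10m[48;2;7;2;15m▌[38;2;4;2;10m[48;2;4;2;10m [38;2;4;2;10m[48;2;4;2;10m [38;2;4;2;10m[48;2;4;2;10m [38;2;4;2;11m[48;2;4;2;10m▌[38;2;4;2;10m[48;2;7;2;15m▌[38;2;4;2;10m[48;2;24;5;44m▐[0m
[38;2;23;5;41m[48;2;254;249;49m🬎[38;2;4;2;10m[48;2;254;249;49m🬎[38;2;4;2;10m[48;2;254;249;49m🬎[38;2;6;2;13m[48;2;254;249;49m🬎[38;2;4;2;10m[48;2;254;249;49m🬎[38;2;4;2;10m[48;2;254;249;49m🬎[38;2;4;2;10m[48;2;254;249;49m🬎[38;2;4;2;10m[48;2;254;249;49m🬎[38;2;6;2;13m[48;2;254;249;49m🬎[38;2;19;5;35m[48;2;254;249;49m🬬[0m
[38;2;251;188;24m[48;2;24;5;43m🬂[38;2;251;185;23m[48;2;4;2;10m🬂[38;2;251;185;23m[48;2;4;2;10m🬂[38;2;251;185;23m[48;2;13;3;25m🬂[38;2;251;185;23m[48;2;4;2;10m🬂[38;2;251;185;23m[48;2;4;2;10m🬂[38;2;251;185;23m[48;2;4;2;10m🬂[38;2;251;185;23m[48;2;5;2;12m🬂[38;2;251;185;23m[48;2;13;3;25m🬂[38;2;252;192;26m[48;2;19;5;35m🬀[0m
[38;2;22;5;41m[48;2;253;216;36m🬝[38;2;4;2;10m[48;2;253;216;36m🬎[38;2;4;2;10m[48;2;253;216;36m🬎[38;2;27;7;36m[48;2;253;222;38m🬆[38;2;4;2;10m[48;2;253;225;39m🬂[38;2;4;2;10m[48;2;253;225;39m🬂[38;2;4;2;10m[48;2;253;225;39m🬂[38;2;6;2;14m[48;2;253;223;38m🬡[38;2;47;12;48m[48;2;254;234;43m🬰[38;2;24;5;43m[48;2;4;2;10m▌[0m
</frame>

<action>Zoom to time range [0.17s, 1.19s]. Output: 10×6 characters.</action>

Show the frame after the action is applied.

<frame>
[38;2;4;2;10m[48;2;4;2;10m [38;2;4;2;10m[48;2;4;2;10m [38;2;4;2;10m[48;2;4;2;10m [38;2;4;2;10m[48;2;7;2;15m▌[38;2;5;2;13m[48;2;4;2;10m▌[38;2;4;2;10m[48;2;4;2;10m [38;2;4;2;10m[48;2;4;2;10m [38;2;4;2;10m[48;2;4;2;10m [38;2;4;2;10m[48;2;4;2;10m [38;2;4;2;10m[48;2;4;2;10m [0m
[38;2;4;2;10m[48;2;4;2;10m [38;2;4;2;10m[48;2;4;2;10m [38;2;4;2;10m[48;2;4;2;10m [38;2;4;2;10m[48;2;7;2;16m▌[38;2;4;2;10m[48;2;6;2;13m▐[38;2;4;2;10m[48;2;4;2;10m [38;2;4;2;10m[48;2;4;2;10m [38;2;4;2;10m[48;2;4;2;10m [38;2;4;2;10m[48;2;4;2;11m🬕[38;2;4;2;10m[48;2;4;2;10m [0m
[38;2;4;2;10m[48;2;254;249;49m🬎[38;2;4;2;10m[48;2;254;249;49m🬎[38;2;4;2;10m[48;2;254;249;49m🬎[38;2;6;2;14m[48;2;254;249;49m🬎[38;2;5;2;12m[48;2;254;249;49m🬎[38;2;4;2;10m[48;2;254;249;49m🬎[38;2;4;2;10m[48;2;254;249;49m🬎[38;2;4;2;10m[48;2;254;249;49m🬎[38;2;4;2;10m[48;2;254;249;49m🬎[38;2;4;2;10m[48;2;254;249;49m🬎[0m
[38;2;251;185;23m[48;2;4;2;10m🬂[38;2;251;185;23m[48;2;4;2;10m🬂[38;2;251;185;23m[48;2;4;2;10m🬂[38;2;251;185;23m[48;2;10;3;20m🬂[38;2;251;185;23m[48;2;7;2;15m🬂[38;2;251;185;23m[48;2;4;2;10m🬂[38;2;251;185;23m[48;2;4;2;10m🬂[38;2;251;185;23m[48;2;4;2;10m🬂[38;2;251;185;23m[48;2;4;2;11m🬂[38;2;251;185;23m[48;2;4;2;10m🬂[0m
[38;2;4;2;10m[48;2;4;2;10m [38;2;4;2;10m[48;2;4;2;10m [38;2;4;2;10m[48;2;4;2;10m [38;2;8;3;18m[48;2;56;13;74m🬕[38;2;9;3;19m[48;2;39;9;69m🬬[38;2;4;2;10m[48;2;4;2;10m [38;2;4;2;10m[48;2;4;2;10m [38;2;4;2;10m[48;2;4;2;10m [38;2;4;2;11m[48;2;9;2;19m🬕[38;2;4;2;10m[48;2;4;2;10m [0m
[38;2;5;2;13m[48;2;253;216;36m🬎[38;2;5;2;13m[48;2;253;216;36m🬎[38;2;5;2;13m[48;2;253;216;36m🬎[38;2;5;2;13m[48;2;244;174;34m🬄[38;2;253;225;39m[48;2;72;18;50m🬰[38;2;253;225;39m[48;2;7;2;16m🬰[38;2;253;225;39m[48;2;7;2;16m🬰[38;2;253;225;39m[48;2;7;2;16m🬰[38;2;253;225;39m[48;2;26;6;48m🬰[38;2;254;234;43m[48;2;5;2;12m🬂[0m
</frame>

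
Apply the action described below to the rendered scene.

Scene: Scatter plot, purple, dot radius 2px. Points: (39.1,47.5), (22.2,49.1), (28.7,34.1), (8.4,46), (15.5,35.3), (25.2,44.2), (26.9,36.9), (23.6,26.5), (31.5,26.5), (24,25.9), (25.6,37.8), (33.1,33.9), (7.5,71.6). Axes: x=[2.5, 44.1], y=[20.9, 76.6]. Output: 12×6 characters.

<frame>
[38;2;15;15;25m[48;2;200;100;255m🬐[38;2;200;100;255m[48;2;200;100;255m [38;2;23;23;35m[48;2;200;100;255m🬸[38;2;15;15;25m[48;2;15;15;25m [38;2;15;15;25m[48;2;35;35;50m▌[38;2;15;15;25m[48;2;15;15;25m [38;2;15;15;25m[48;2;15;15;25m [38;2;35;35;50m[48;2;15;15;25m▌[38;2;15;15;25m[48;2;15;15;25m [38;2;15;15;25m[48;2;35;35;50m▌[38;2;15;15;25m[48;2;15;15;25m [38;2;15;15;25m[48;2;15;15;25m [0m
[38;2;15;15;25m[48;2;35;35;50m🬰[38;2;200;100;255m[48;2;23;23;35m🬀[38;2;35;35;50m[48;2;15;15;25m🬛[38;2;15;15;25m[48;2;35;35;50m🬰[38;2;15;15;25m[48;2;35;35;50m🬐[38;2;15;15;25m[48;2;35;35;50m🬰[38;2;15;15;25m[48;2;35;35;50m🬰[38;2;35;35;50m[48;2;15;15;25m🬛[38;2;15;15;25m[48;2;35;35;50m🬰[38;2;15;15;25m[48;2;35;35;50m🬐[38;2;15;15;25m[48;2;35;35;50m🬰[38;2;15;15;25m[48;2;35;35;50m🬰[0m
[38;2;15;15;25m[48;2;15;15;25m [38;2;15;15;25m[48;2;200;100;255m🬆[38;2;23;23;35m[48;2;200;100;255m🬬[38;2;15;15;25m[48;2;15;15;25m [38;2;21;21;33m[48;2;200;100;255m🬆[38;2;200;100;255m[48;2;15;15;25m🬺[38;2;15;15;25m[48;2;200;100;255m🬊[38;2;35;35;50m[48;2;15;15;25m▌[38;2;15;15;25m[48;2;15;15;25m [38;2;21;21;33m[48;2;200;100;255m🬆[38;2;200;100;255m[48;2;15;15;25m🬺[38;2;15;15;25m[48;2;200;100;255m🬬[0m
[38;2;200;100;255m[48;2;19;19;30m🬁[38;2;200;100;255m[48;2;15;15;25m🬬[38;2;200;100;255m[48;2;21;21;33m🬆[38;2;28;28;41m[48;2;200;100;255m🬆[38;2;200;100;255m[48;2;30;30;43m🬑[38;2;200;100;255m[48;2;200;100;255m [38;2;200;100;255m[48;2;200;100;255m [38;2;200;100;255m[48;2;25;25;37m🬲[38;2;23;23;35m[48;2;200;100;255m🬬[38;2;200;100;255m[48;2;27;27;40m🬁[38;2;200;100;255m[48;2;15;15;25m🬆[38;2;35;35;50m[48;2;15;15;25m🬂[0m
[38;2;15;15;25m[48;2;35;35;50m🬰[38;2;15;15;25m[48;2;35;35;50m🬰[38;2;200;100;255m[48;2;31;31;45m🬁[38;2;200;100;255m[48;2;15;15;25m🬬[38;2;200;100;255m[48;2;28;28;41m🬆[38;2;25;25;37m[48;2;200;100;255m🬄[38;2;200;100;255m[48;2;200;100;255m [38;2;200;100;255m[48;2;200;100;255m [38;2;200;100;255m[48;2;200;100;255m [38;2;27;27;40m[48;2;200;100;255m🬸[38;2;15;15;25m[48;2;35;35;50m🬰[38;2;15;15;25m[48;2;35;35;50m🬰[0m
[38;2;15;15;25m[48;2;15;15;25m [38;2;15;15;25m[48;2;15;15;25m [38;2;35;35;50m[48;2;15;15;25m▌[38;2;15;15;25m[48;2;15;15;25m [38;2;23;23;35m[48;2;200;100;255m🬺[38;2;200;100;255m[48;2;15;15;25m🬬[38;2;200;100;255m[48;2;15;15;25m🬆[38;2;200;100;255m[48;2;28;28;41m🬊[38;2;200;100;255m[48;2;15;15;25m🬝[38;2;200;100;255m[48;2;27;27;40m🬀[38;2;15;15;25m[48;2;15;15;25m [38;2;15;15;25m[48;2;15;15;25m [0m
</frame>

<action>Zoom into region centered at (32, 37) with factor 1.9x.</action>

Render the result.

<frame>
[38;2;200;100;255m[48;2;200;100;255m [38;2;200;100;255m[48;2;15;15;25m🬛[38;2;23;23;35m[48;2;200;100;255m🬬[38;2;15;15;25m[48;2;15;15;25m [38;2;15;15;25m[48;2;35;35;50m▌[38;2;15;15;25m[48;2;15;15;25m [38;2;15;15;25m[48;2;15;15;25m [38;2;35;35;50m[48;2;15;15;25m▌[38;2;15;15;25m[48;2;200;100;255m🬆[38;2;200;100;255m[48;2;35;35;50m🬺[38;2;15;15;25m[48;2;200;100;255m🬬[38;2;15;15;25m[48;2;15;15;25m [0m
[38;2;23;23;35m[48;2;200;100;255m🬺[38;2;15;15;25m[48;2;200;100;255m🬐[38;2;200;100;255m[48;2;200;100;255m [38;2;19;19;30m[48;2;200;100;255m🬸[38;2;15;15;25m[48;2;35;35;50m🬐[38;2;15;15;25m[48;2;35;35;50m🬰[38;2;15;15;25m[48;2;35;35;50m🬰[38;2;35;35;50m[48;2;15;15;25m🬛[38;2;23;23;35m[48;2;200;100;255m🬺[38;2;200;100;255m[48;2;28;28;41m🬆[38;2;15;15;25m[48;2;35;35;50m🬰[38;2;15;15;25m[48;2;35;35;50m🬰[0m
[38;2;15;15;25m[48;2;15;15;25m [38;2;15;15;25m[48;2;200;100;255m🬆[38;2;200;100;255m[48;2;15;15;25m🬺[38;2;200;100;255m[48;2;15;15;25m🬺[38;2;27;27;40m[48;2;200;100;255m🬬[38;2;15;15;25m[48;2;15;15;25m [38;2;15;15;25m[48;2;200;100;255m🬬[38;2;35;35;50m[48;2;15;15;25m▌[38;2;15;15;25m[48;2;15;15;25m [38;2;15;15;25m[48;2;35;35;50m▌[38;2;15;15;25m[48;2;15;15;25m [38;2;15;15;25m[48;2;15;15;25m [0m
[38;2;35;35;50m[48;2;15;15;25m🬂[38;2;200;100;255m[48;2;19;19;30m🬁[38;2;200;100;255m[48;2;21;21;33m🬆[38;2;200;100;255m[48;2;15;15;25m🬬[38;2;200;100;255m[48;2;200;100;255m [38;2;200;100;255m[48;2;25;25;37m🬫[38;2;200;100;255m[48;2;200;100;255m [38;2;200;100;255m[48;2;27;27;40m🬃[38;2;35;35;50m[48;2;15;15;25m🬂[38;2;35;35;50m[48;2;15;15;25m🬨[38;2;35;35;50m[48;2;15;15;25m🬂[38;2;35;35;50m[48;2;15;15;25m🬂[0m
[38;2;21;21;33m[48;2;200;100;255m🬆[38;2;200;100;255m[48;2;200;100;255m [38;2;28;28;41m[48;2;200;100;255m🬊[38;2;15;15;25m[48;2;35;35;50m🬰[38;2;200;100;255m[48;2;35;35;50m🬶[38;2;200;100;255m[48;2;15;15;25m🬺[38;2;200;100;255m[48;2;25;25;37m🬐[38;2;35;35;50m[48;2;15;15;25m🬛[38;2;15;15;25m[48;2;35;35;50m🬰[38;2;15;15;25m[48;2;35;35;50m🬐[38;2;15;15;25m[48;2;35;35;50m🬰[38;2;15;15;25m[48;2;35;35;50m🬰[0m
[38;2;15;15;25m[48;2;200;100;255m🬺[38;2;200;100;255m[48;2;15;15;25m🬎[38;2;200;100;255m[48;2;23;23;35m🬀[38;2;15;15;25m[48;2;15;15;25m [38;2;23;23;35m[48;2;200;100;255m🬺[38;2;200;100;255m[48;2;15;15;25m🬆[38;2;15;15;25m[48;2;15;15;25m [38;2;35;35;50m[48;2;15;15;25m▌[38;2;15;15;25m[48;2;15;15;25m [38;2;15;15;25m[48;2;35;35;50m▌[38;2;15;15;25m[48;2;15;15;25m [38;2;15;15;25m[48;2;15;15;25m [0m
</frame>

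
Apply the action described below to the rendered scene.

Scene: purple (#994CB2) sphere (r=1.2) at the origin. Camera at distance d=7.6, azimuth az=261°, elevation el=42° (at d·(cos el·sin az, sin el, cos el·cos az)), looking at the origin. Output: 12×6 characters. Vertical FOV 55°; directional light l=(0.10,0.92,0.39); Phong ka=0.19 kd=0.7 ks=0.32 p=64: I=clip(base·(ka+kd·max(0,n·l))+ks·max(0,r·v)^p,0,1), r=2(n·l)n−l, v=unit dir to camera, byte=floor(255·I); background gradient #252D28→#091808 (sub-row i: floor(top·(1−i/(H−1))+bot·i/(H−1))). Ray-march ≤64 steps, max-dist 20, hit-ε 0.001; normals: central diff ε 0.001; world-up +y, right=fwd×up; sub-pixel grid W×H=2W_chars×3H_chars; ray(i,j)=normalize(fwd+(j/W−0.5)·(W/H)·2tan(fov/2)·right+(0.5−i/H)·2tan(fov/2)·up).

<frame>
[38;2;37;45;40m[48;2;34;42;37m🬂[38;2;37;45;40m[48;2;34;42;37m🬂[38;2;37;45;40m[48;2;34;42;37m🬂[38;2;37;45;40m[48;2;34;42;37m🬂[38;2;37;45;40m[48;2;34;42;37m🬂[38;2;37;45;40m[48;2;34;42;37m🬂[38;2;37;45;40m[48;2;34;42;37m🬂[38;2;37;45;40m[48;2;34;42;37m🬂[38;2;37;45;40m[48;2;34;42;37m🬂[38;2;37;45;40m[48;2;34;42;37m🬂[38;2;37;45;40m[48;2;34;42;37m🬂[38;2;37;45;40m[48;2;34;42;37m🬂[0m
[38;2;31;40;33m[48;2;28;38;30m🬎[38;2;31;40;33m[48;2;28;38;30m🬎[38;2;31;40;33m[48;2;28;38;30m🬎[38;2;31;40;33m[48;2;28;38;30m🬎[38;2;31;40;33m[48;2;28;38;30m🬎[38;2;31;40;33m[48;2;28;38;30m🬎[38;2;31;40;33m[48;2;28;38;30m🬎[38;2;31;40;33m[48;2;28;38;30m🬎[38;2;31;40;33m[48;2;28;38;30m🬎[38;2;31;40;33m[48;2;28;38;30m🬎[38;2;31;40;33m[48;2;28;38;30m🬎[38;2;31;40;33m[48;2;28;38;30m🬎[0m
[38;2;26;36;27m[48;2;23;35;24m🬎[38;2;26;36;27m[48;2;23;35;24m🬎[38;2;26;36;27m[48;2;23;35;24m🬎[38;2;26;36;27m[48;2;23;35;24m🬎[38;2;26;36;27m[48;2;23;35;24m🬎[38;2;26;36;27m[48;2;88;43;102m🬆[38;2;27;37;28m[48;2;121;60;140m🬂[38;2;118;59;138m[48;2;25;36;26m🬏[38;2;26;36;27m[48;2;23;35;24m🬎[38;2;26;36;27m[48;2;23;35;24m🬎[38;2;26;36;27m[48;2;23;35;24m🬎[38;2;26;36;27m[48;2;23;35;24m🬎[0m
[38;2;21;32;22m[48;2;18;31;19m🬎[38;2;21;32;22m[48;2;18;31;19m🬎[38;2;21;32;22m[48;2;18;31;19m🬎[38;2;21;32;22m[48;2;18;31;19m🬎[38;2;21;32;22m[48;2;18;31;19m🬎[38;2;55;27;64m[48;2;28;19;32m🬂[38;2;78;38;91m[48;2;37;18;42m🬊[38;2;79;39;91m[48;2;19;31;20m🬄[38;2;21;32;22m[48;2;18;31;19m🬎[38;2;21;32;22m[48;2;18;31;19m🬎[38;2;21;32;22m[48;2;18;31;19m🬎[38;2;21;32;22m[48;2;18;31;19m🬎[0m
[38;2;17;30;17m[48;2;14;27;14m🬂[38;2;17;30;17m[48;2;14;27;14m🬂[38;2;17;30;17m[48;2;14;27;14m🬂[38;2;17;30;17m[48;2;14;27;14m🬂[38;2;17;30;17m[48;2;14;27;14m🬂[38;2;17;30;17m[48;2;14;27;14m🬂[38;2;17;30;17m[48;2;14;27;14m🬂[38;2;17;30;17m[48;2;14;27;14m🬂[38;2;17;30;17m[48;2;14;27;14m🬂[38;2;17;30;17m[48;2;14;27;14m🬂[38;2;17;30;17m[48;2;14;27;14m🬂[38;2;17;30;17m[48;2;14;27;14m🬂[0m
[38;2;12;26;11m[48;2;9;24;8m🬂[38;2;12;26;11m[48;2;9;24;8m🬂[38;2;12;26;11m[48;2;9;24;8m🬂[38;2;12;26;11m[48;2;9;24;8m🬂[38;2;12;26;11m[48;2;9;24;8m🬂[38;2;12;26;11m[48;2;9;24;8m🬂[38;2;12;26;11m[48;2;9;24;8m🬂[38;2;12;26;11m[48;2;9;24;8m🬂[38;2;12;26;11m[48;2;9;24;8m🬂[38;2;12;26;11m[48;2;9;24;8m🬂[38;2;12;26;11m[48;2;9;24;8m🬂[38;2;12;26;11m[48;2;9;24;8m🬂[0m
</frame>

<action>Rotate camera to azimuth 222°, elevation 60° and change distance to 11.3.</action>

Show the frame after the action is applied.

<frame>
[38;2;37;45;40m[48;2;34;42;37m🬂[38;2;37;45;40m[48;2;34;42;37m🬂[38;2;37;45;40m[48;2;34;42;37m🬂[38;2;37;45;40m[48;2;34;42;37m🬂[38;2;37;45;40m[48;2;34;42;37m🬂[38;2;37;45;40m[48;2;34;42;37m🬂[38;2;37;45;40m[48;2;34;42;37m🬂[38;2;37;45;40m[48;2;34;42;37m🬂[38;2;37;45;40m[48;2;34;42;37m🬂[38;2;37;45;40m[48;2;34;42;37m🬂[38;2;37;45;40m[48;2;34;42;37m🬂[38;2;37;45;40m[48;2;34;42;37m🬂[0m
[38;2;31;40;33m[48;2;28;38;30m🬎[38;2;31;40;33m[48;2;28;38;30m🬎[38;2;31;40;33m[48;2;28;38;30m🬎[38;2;31;40;33m[48;2;28;38;30m🬎[38;2;31;40;33m[48;2;28;38;30m🬎[38;2;31;40;33m[48;2;28;38;30m🬎[38;2;31;40;33m[48;2;28;38;30m🬎[38;2;31;40;33m[48;2;28;38;30m🬎[38;2;31;40;33m[48;2;28;38;30m🬎[38;2;31;40;33m[48;2;28;38;30m🬎[38;2;31;40;33m[48;2;28;38;30m🬎[38;2;31;40;33m[48;2;28;38;30m🬎[0m
[38;2;26;36;27m[48;2;23;35;24m🬎[38;2;26;36;27m[48;2;23;35;24m🬎[38;2;26;36;27m[48;2;23;35;24m🬎[38;2;26;36;27m[48;2;23;35;24m🬎[38;2;26;36;27m[48;2;23;35;24m🬎[38;2;25;36;26m[48;2;106;53;124m🬝[38;2;26;36;27m[48;2;132;68;152m🬎[38;2;26;36;27m[48;2;23;35;24m🬎[38;2;26;36;27m[48;2;23;35;24m🬎[38;2;26;36;27m[48;2;23;35;24m🬎[38;2;26;36;27m[48;2;23;35;24m🬎[38;2;26;36;27m[48;2;23;35;24m🬎[0m
[38;2;21;32;22m[48;2;18;31;19m🬎[38;2;21;32;22m[48;2;18;31;19m🬎[38;2;21;32;22m[48;2;18;31;19m🬎[38;2;21;32;22m[48;2;18;31;19m🬎[38;2;21;32;22m[48;2;18;31;19m🬎[38;2;76;38;89m[48;2;21;28;23m🬁[38;2;95;47;111m[48;2;31;26;35m🬂[38;2;21;32;22m[48;2;18;31;19m🬎[38;2;21;32;22m[48;2;18;31;19m🬎[38;2;21;32;22m[48;2;18;31;19m🬎[38;2;21;32;22m[48;2;18;31;19m🬎[38;2;21;32;22m[48;2;18;31;19m🬎[0m
[38;2;17;30;17m[48;2;14;27;14m🬂[38;2;17;30;17m[48;2;14;27;14m🬂[38;2;17;30;17m[48;2;14;27;14m🬂[38;2;17;30;17m[48;2;14;27;14m🬂[38;2;17;30;17m[48;2;14;27;14m🬂[38;2;17;30;17m[48;2;14;27;14m🬂[38;2;17;30;17m[48;2;14;27;14m🬂[38;2;17;30;17m[48;2;14;27;14m🬂[38;2;17;30;17m[48;2;14;27;14m🬂[38;2;17;30;17m[48;2;14;27;14m🬂[38;2;17;30;17m[48;2;14;27;14m🬂[38;2;17;30;17m[48;2;14;27;14m🬂[0m
[38;2;12;26;11m[48;2;9;24;8m🬂[38;2;12;26;11m[48;2;9;24;8m🬂[38;2;12;26;11m[48;2;9;24;8m🬂[38;2;12;26;11m[48;2;9;24;8m🬂[38;2;12;26;11m[48;2;9;24;8m🬂[38;2;12;26;11m[48;2;9;24;8m🬂[38;2;12;26;11m[48;2;9;24;8m🬂[38;2;12;26;11m[48;2;9;24;8m🬂[38;2;12;26;11m[48;2;9;24;8m🬂[38;2;12;26;11m[48;2;9;24;8m🬂[38;2;12;26;11m[48;2;9;24;8m🬂[38;2;12;26;11m[48;2;9;24;8m🬂[0m
</frame>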